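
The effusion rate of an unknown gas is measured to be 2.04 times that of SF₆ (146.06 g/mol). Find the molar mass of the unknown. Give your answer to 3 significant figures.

35.1 g/mol

By Graham's law, rate_X/rate_SF₆ = √(M_SF₆/M_X).
2.04 = √(146.06/M_X)
M_X = 146.06 / 2.04² = 146.06 / 4.162 = 35.1 g/mol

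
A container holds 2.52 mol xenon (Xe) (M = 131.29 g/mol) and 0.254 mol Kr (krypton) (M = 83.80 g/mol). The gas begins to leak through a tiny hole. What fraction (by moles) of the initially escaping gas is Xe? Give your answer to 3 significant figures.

Each component's effusion rate ∝ (its partial pressure)·(1/√M) ∝ n_i/√M_i.
So x_Xe in the escaping gas = (n_Xe/√M_Xe) / Σ(n_i/√M_i)
= (2.52/√131.29) / (2.52/√131.29 + 0.254/√83.80) = 0.2199/(0.2199 + 0.02775) = 0.888.

0.888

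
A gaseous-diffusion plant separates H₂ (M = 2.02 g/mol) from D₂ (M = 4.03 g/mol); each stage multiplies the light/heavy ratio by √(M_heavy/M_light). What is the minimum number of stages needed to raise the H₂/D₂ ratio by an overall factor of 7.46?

Single-stage factor α = √(4.03/2.02), so ln α = ½ ln(1.99505) = 0.3453.
Need α^N ≥ 7.46 ⇒ N ≥ ln(7.46) / ln α = 2.010 / 0.3453 = 5.82.
Minimum whole number of stages: N = 6.

6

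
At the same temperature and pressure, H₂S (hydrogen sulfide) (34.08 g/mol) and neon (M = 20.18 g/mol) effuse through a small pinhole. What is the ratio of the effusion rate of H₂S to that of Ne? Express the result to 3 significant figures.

0.770

Since effusion rate ∝ 1/√M, rate_H₂S/rate_Ne = √(M_Ne/M_H₂S) = √(20.18/34.08) = √0.5921 = 0.770.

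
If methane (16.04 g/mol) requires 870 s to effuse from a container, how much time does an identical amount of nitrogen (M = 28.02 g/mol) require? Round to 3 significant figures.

From Graham's law, t_N₂/t_CH₄ = √(M_N₂/M_CH₄) = √(28.02/16.04) = √1.747 = 1.322.
So the time for N₂ is 870 × 1.322 = 1150 s.

1150 s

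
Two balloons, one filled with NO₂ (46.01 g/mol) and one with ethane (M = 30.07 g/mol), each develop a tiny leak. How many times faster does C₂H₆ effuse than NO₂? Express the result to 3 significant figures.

1.24

Since effusion rate ∝ 1/√M, rate_C₂H₆/rate_NO₂ = √(M_NO₂/M_C₂H₆) = √(46.01/30.07) = √1.530 = 1.24.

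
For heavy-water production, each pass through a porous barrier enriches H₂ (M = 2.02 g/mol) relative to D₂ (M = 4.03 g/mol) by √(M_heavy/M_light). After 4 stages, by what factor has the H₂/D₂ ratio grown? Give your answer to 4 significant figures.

3.980

Each stage multiplies the ratio by α = √(4.03/2.02), so after 4 stages the overall factor is α^4 = (4.03/2.02)^(4/2).
= 1.99505^2 = 3.980.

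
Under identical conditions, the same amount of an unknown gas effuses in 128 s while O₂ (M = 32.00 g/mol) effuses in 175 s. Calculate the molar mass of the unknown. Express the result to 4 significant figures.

Using Graham's law: t_X/t_O₂ = √(M_X/M_O₂).
128/175 = 0.7314 = √(M_X/32.00)
M_X = 32.00 × 0.7314² = 32.00 × 0.5350 = 17.12 g/mol

17.12 g/mol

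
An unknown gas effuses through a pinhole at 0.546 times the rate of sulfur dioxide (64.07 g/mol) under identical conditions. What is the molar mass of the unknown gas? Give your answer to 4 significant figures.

From Graham's law, rate_X/rate_SO₂ = √(M_SO₂/M_X).
0.546 = √(64.07/M_X)
M_X = 64.07 / 0.546² = 64.07 / 0.2981 = 214.9 g/mol

214.9 g/mol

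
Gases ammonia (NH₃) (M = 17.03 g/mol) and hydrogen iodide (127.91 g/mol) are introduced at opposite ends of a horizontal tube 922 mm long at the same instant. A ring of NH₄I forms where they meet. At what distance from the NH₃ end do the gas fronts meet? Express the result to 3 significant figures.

676 mm

The fronts meet when d_NH₃ + d_HI = L with d_NH₃/d_HI = √(M_HI/M_NH₃) (Graham's law). Here √(M_HI/M_NH₃) = √(127.91/17.03) = 2.741.
With d_NH₃ + d_HI = 922 mm, d_HI = 922/(1 + 2.741) = 246.5 mm.
d_NH₃ = 922 − 246.5 = 676 mm.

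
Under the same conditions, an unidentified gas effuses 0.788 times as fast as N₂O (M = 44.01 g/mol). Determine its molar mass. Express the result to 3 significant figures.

70.9 g/mol

From Graham's law, rate_X/rate_N₂O = √(M_N₂O/M_X).
0.788 = √(44.01/M_X)
M_X = 44.01 / 0.788² = 44.01 / 0.6209 = 70.9 g/mol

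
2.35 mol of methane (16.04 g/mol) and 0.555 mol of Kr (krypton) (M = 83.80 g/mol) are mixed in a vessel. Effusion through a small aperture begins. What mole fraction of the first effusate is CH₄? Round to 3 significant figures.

0.906

Rate_i ∝ x_i/√M_i (Graham's law weighted by mole fraction), so the effusate composition follows n_i/√M_i.
So x_CH₄ in the escaping gas = (n_CH₄/√M_CH₄) / Σ(n_i/√M_i)
= (2.35/√16.04) / (2.35/√16.04 + 0.555/√83.80) = 0.5868/(0.5868 + 0.06063) = 0.906.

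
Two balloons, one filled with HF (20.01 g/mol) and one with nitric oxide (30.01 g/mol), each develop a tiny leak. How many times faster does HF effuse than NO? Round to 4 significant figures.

By Graham's law, rate_HF/rate_NO = √(M_NO/M_HF) = √(30.01/20.01) = √1.500 = 1.225.

1.225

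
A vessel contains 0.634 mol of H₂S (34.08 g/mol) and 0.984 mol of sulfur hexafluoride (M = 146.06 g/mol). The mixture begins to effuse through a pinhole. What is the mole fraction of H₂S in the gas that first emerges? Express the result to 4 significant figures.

0.5715

The effusion rate of species i is ∝ p_i/√M_i ∝ n_i/√M_i.
So x_H₂S in the escaping gas = (n_H₂S/√M_H₂S) / Σ(n_i/√M_i)
= (0.634/√34.08) / (0.634/√34.08 + 0.984/√146.06) = 0.1086/(0.1086 + 0.08142) = 0.5715.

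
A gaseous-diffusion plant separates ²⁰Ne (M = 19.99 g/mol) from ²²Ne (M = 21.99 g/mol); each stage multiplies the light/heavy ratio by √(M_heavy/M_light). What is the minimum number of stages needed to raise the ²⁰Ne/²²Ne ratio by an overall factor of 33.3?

Per stage α = (21.99/19.99)^(1/2) = 1.10005^0.5, giving ln α = 0.04768.
Need α^N ≥ 33.3 ⇒ N ≥ ln(33.3) / ln α = 3.506 / 0.04768 = 73.53.
Rounding up, N = 74 stages.

74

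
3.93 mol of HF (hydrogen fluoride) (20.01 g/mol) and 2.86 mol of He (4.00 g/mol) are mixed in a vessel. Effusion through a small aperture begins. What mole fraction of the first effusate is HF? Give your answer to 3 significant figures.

0.381

The effusion rate of species i is ∝ p_i/√M_i ∝ n_i/√M_i.
Mole fraction of HF in the effusate = (n_HF/√M_HF) / (n_HF/√M_HF + n_He/√M_He)
= (3.93/√20.01) / (3.93/√20.01 + 2.86/√4.00) = 0.8786/(0.8786 + 1.430) = 0.381.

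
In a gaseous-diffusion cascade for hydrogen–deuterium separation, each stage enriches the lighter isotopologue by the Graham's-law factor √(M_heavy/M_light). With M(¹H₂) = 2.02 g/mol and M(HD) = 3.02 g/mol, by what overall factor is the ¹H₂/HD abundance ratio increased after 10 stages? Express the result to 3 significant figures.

After 10 stages the ratio has grown by (√(3.02/2.02))^10 = (3.02/2.02)^(10/2).
= 1.49505^5 = 7.47.

7.47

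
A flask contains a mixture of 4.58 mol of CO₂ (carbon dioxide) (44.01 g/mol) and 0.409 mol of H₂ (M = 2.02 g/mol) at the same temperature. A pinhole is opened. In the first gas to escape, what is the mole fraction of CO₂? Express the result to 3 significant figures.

0.706

The effusion rate of species i is ∝ p_i/√M_i ∝ n_i/√M_i.
So x_CO₂ in the escaping gas = (n_CO₂/√M_CO₂) / Σ(n_i/√M_i)
= (4.58/√44.01) / (4.58/√44.01 + 0.409/√2.02) = 0.6904/(0.6904 + 0.2878) = 0.706.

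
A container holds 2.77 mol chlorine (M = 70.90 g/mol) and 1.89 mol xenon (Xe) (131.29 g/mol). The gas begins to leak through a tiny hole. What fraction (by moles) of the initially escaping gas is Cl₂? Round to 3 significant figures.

Rate_i ∝ x_i/√M_i (Graham's law weighted by mole fraction), so the effusate composition follows n_i/√M_i.
Mole fraction of Cl₂ in the effusate = (n_Cl₂/√M_Cl₂) / (n_Cl₂/√M_Cl₂ + n_Xe/√M_Xe)
= (2.77/√70.90) / (2.77/√70.90 + 1.89/√131.29) = 0.3290/(0.3290 + 0.1649) = 0.666.

0.666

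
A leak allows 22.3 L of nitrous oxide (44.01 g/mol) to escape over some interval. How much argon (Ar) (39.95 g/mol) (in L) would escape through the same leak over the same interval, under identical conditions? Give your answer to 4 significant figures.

23.41 L

From Graham's law, rate_Ar/rate_N₂O = √(M_N₂O/M_Ar) = √(44.01/39.95) = √1.102 = 1.050.
So the volume for Ar is 22.3 × 1.050 = 23.41 L.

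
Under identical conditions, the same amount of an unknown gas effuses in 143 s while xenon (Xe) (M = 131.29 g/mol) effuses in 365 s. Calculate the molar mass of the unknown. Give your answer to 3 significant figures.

20.2 g/mol

Since effusion rate ∝ 1/√M, t_X/t_Xe = √(M_X/M_Xe).
143/365 = 0.3918 = √(M_X/131.29)
M_X = 131.29 × 0.3918² = 131.29 × 0.1535 = 20.2 g/mol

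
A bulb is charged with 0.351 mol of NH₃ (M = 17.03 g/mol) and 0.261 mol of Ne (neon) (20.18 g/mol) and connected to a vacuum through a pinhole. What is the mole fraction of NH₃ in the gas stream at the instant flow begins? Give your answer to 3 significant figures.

Effusion rate of each component ∝ n_i/√M_i (partial pressure × 1/√M).
x_NH₃(eff) = (n_NH₃/√M_NH₃) / (n_NH₃/√M_NH₃ + n_Ne/√M_Ne)
= (0.351/√17.03) / (0.351/√17.03 + 0.261/√20.18) = 0.08505/(0.08505 + 0.05810) = 0.594.

0.594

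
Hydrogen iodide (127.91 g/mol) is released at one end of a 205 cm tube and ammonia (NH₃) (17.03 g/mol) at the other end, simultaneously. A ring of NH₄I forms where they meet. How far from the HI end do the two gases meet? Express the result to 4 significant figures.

Graham's law gives d_HI/d_NH₃ = rate_HI/rate_NH₃ = √(M_NH₃/M_HI) = √(17.03/127.91) = 0.3649.
With d_HI + d_NH₃ = 205 cm, d_NH₃ = 205/(1 + 0.3649) = 150.2 cm.
d_HI = 205 − 150.2 = 54.80 cm.

54.80 cm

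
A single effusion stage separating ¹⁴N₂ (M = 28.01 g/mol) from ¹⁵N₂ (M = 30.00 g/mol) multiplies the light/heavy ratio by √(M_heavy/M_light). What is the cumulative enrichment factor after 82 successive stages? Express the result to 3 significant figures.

Each stage multiplies the ratio by α = √(30.00/28.01), so after 82 stages the overall factor is α^82 = (30.00/28.01)^(82/2).
= 1.07105^41 = 16.7.

16.7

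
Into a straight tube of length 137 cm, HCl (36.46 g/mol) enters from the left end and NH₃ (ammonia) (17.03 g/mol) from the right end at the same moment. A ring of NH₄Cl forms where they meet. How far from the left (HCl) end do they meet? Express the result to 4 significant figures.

The fronts meet when d_HCl + d_NH₃ = L with d_HCl/d_NH₃ = √(M_NH₃/M_HCl) (Graham's law). Here √(M_NH₃/M_HCl) = √(17.03/36.46) = 0.6834.
With d_HCl + d_NH₃ = 137 cm, d_NH₃ = 137/(1 + 0.6834) = 81.38 cm.
d_HCl = 137 − 81.38 = 55.62 cm.

55.62 cm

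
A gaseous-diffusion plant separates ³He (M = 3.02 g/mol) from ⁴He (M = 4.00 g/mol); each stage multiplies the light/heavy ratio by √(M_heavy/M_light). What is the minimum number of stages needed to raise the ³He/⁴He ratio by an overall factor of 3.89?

10

Per stage α = (4.00/3.02)^(1/2) = 1.32450^0.5, giving ln α = 0.1405.
Need α^N ≥ 3.89 ⇒ N ≥ ln(3.89) / ln α = 1.358 / 0.1405 = 9.67.
So at least 10 stages are needed.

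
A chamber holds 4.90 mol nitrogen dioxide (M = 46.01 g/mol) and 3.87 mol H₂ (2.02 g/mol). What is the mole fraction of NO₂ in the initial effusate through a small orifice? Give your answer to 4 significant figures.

The effusion rate of species i is ∝ p_i/√M_i ∝ n_i/√M_i.
Mole fraction of NO₂ in the effusate = (n_NO₂/√M_NO₂) / (n_NO₂/√M_NO₂ + n_H₂/√M_H₂)
= (4.90/√46.01) / (4.90/√46.01 + 3.87/√2.02) = 0.7224/(0.7224 + 2.723) = 0.2097.

0.2097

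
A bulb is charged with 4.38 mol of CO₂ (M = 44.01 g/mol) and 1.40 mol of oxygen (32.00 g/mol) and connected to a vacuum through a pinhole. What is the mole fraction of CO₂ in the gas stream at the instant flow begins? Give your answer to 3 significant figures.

0.727

Each component's effusion rate ∝ (its partial pressure)·(1/√M) ∝ n_i/√M_i.
Mole fraction of CO₂ in the effusate = (n_CO₂/√M_CO₂) / (n_CO₂/√M_CO₂ + n_O₂/√M_O₂)
= (4.38/√44.01) / (4.38/√44.01 + 1.40/√32.00) = 0.6602/(0.6602 + 0.2475) = 0.727.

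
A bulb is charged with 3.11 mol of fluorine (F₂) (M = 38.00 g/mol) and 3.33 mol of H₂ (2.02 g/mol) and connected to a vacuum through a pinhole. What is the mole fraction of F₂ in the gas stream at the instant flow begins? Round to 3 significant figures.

0.177

Each component's effusion rate ∝ (its partial pressure)·(1/√M) ∝ n_i/√M_i.
x_F₂(eff) = (n_F₂/√M_F₂) / (n_F₂/√M_F₂ + n_H₂/√M_H₂)
= (3.11/√38.00) / (3.11/√38.00 + 3.33/√2.02) = 0.5045/(0.5045 + 2.343) = 0.177.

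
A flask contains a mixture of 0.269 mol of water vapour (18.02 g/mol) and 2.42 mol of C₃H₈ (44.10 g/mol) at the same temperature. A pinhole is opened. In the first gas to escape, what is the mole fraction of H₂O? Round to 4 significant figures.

The effusion rate of species i is ∝ p_i/√M_i ∝ n_i/√M_i.
Mole fraction of H₂O in the effusate = (n_H₂O/√M_H₂O) / (n_H₂O/√M_H₂O + n_C₃H₈/√M_C₃H₈)
= (0.269/√18.02) / (0.269/√18.02 + 2.42/√44.10) = 0.06337/(0.06337 + 0.3644) = 0.1481.

0.1481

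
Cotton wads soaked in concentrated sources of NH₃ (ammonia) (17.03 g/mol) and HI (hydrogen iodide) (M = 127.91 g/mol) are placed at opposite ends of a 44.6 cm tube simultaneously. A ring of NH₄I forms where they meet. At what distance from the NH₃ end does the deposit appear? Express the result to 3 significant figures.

32.7 cm

In equal time, each gas travels a distance ∝ its rate ∝ 1/√M, so d_NH₃/d_HI = √(M_HI/M_NH₃) = √(127.91/17.03) = 2.741.
With d_NH₃ + d_HI = 44.6 cm, d_HI = 44.6/(1 + 2.741) = 11.92 cm.
d_NH₃ = 44.6 − 11.92 = 32.7 cm.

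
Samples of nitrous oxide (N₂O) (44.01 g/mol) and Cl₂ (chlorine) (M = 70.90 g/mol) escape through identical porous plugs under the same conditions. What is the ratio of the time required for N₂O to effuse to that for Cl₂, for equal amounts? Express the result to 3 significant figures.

Since effusion rate ∝ 1/√M, t_N₂O/t_Cl₂ = √(M_N₂O/M_Cl₂) = √(44.01/70.90) = √0.6207 = 0.788.

0.788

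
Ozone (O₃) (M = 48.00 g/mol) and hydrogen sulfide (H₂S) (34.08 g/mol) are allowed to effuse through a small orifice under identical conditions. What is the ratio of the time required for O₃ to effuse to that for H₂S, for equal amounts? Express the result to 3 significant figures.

1.19

Using Graham's law: t_O₃/t_H₂S = √(M_O₃/M_H₂S) = √(48.00/34.08) = √1.408 = 1.19.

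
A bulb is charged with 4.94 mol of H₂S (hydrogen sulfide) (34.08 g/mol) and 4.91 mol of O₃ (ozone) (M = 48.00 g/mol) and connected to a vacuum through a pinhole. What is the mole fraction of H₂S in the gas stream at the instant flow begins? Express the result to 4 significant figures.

0.5442

Effusion rate of each component ∝ n_i/√M_i (partial pressure × 1/√M).
So x_H₂S in the escaping gas = (n_H₂S/√M_H₂S) / Σ(n_i/√M_i)
= (4.94/√34.08) / (4.94/√34.08 + 4.91/√48.00) = 0.8462/(0.8462 + 0.7087) = 0.5442.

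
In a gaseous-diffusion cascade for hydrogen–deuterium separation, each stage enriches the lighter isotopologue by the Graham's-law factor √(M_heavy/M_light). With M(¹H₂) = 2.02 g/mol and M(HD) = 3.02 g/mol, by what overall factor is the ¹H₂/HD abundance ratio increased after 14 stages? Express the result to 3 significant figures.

16.7

After 14 stages the ratio has grown by (√(3.02/2.02))^14 = (3.02/2.02)^(14/2).
= 1.49505^7 = 16.7.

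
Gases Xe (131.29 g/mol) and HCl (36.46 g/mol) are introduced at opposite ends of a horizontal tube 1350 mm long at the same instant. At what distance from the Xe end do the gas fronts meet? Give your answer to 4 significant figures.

465.9 mm

Distances travelled in equal time are proportional to diffusion rates, so d_Xe/d_HCl = √(M_HCl/M_Xe) = √(36.46/131.29) = 0.5270.
With d_Xe + d_HCl = 1350 mm, d_HCl = 1350/(1 + 0.5270) = 884.1 mm.
d_Xe = 1350 − 884.1 = 465.9 mm.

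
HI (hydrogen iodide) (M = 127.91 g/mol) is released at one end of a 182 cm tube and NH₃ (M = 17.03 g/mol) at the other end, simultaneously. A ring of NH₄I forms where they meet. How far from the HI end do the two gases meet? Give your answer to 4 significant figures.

The fronts meet when d_HI + d_NH₃ = L with d_HI/d_NH₃ = √(M_NH₃/M_HI) (Graham's law). Here √(M_NH₃/M_HI) = √(17.03/127.91) = 0.3649.
With d_HI + d_NH₃ = 182 cm, d_NH₃ = 182/(1 + 0.3649) = 133.3 cm.
d_HI = 182 − 133.3 = 48.66 cm.

48.66 cm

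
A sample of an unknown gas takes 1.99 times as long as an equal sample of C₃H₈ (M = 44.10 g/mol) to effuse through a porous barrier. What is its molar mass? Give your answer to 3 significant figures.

175 g/mol

Since effusion rate ∝ 1/√M, t_X/t_C₃H₈ = √(M_X/M_C₃H₈).
1.99 = √(M_X/44.10)
M_X = 44.10 × 1.99² = 44.10 × 3.960 = 175 g/mol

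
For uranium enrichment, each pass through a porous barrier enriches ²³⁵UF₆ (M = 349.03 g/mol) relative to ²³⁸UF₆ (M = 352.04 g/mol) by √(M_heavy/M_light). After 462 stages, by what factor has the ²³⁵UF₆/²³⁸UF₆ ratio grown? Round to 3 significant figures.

After 462 stages the ratio has grown by (√(352.04/349.03))^462 = (352.04/349.03)^(462/2).
= 1.00862^231 = 7.27.

7.27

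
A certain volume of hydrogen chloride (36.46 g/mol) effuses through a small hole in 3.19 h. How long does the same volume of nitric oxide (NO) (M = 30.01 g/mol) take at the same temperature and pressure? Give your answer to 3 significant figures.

By Graham's law, t_NO/t_HCl = √(M_NO/M_HCl) = √(30.01/36.46) = √0.8231 = 0.9072.
So the time for NO is 3.19 × 0.9072 = 2.89 h.

2.89 h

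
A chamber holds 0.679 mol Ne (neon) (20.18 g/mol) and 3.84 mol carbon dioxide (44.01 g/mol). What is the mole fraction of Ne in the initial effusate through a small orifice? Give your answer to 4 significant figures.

0.2071

Each component's effusion rate ∝ (its partial pressure)·(1/√M) ∝ n_i/√M_i.
So x_Ne in the escaping gas = (n_Ne/√M_Ne) / Σ(n_i/√M_i)
= (0.679/√20.18) / (0.679/√20.18 + 3.84/√44.01) = 0.1512/(0.1512 + 0.5788) = 0.2071.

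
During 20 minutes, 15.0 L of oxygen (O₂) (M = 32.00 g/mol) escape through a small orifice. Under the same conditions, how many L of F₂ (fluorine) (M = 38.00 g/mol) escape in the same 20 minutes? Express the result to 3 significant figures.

13.8 L

Using Graham's law: rate_F₂/rate_O₂ = √(M_O₂/M_F₂) = √(32.00/38.00) = √0.8421 = 0.9177.
So the volume for F₂ is 15.0 × 0.9177 = 13.8 L.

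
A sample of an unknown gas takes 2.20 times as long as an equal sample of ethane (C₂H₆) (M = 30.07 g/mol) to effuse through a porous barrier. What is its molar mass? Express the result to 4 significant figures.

145.5 g/mol

Using Graham's law: t_X/t_C₂H₆ = √(M_X/M_C₂H₆).
2.20 = √(M_X/30.07)
M_X = 30.07 × 2.20² = 30.07 × 4.840 = 145.5 g/mol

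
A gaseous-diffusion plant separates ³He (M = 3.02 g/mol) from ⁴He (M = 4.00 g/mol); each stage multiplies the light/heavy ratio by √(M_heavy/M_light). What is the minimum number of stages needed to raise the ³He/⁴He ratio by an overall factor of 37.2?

Single-stage factor α = √(4.00/3.02), so ln α = ½ ln(1.32450) = 0.1405.
Need α^N ≥ 37.2 ⇒ N ≥ ln(37.2) / ln α = 3.616 / 0.1405 = 25.74.
Minimum whole number of stages: N = 26.

26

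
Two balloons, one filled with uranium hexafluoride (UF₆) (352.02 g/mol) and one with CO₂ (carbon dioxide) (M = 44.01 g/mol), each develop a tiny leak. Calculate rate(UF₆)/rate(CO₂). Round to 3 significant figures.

0.354

From Graham's law, rate_UF₆/rate_CO₂ = √(M_CO₂/M_UF₆) = √(44.01/352.02) = √0.1250 = 0.354.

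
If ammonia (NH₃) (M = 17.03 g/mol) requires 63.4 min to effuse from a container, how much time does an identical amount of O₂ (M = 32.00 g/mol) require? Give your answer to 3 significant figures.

From Graham's law, t_O₂/t_NH₃ = √(M_O₂/M_NH₃) = √(32.00/17.03) = √1.879 = 1.371.
So the time for O₂ is 63.4 × 1.371 = 86.9 min.

86.9 min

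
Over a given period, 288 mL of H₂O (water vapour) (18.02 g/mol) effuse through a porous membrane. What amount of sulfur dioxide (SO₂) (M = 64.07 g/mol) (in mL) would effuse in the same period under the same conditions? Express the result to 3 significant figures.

153 mL

Since effusion rate ∝ 1/√M, rate_SO₂/rate_H₂O = √(M_H₂O/M_SO₂) = √(18.02/64.07) = √0.2813 = 0.5303.
So the volume for SO₂ is 288 × 0.5303 = 153 mL.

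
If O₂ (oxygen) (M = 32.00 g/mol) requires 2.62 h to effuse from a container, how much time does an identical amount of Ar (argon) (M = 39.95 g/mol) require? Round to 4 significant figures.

2.927 h

From Graham's law, t_Ar/t_O₂ = √(M_Ar/M_O₂) = √(39.95/32.00) = √1.248 = 1.117.
So the time for Ar is 2.62 × 1.117 = 2.927 h.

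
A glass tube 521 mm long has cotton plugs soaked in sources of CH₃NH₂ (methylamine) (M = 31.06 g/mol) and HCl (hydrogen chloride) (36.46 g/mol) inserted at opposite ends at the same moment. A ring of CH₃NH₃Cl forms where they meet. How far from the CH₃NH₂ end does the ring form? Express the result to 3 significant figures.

271 mm

The fronts meet when d_CH₃NH₂ + d_HCl = L with d_CH₃NH₂/d_HCl = √(M_HCl/M_CH₃NH₂) (Graham's law). Here √(M_HCl/M_CH₃NH₂) = √(36.46/31.06) = 1.083.
With d_CH₃NH₂ + d_HCl = 521 mm, d_HCl = 521/(1 + 1.083) = 250.1 mm.
d_CH₃NH₂ = 521 − 250.1 = 271 mm.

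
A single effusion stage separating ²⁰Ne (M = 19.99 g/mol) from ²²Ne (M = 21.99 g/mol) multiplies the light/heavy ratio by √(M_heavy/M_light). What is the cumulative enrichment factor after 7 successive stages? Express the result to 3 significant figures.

1.40

Each stage multiplies the ratio by α = √(21.99/19.99), so after 7 stages the overall factor is α^7 = (21.99/19.99)^(7/2).
= 1.10005^(7/2) = 1.40.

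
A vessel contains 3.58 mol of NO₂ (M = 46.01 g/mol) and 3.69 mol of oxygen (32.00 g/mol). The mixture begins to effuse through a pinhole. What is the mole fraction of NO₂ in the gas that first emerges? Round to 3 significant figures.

Rate_i ∝ x_i/√M_i (Graham's law weighted by mole fraction), so the effusate composition follows n_i/√M_i.
So x_NO₂ in the escaping gas = (n_NO₂/√M_NO₂) / Σ(n_i/√M_i)
= (3.58/√46.01) / (3.58/√46.01 + 3.69/√32.00) = 0.5278/(0.5278 + 0.6523) = 0.447.

0.447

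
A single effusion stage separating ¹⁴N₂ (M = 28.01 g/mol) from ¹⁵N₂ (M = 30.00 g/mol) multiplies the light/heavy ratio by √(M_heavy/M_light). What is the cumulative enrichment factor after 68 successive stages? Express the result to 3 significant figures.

The single-stage factor is √(M_heavy/M_light), so 68 stages give [√(30.00/28.01)]^68 = (30.00/28.01)^(68/2).
= 1.07105^34 = 10.3.

10.3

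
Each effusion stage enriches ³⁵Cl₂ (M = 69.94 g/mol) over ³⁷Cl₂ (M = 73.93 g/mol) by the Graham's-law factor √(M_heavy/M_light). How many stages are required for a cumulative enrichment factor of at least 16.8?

Per stage α = (73.93/69.94)^(1/2) = 1.05705^0.5, giving ln α = 0.02774.
Need α^N ≥ 16.8 ⇒ N ≥ ln(16.8) / ln α = 2.821 / 0.02774 = 101.71.
Minimum whole number of stages: N = 102.

102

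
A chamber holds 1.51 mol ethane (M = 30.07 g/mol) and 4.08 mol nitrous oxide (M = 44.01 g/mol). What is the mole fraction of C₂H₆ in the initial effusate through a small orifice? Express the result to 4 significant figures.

0.3093

Rate_i ∝ x_i/√M_i (Graham's law weighted by mole fraction), so the effusate composition follows n_i/√M_i.
x_C₂H₆(eff) = (n_C₂H₆/√M_C₂H₆) / (n_C₂H₆/√M_C₂H₆ + n_N₂O/√M_N₂O)
= (1.51/√30.07) / (1.51/√30.07 + 4.08/√44.01) = 0.2754/(0.2754 + 0.6150) = 0.3093.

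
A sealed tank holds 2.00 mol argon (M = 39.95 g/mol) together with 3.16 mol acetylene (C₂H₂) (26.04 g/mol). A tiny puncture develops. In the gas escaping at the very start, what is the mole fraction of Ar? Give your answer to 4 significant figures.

Each component's effusion rate ∝ (its partial pressure)·(1/√M) ∝ n_i/√M_i.
So x_Ar in the escaping gas = (n_Ar/√M_Ar) / Σ(n_i/√M_i)
= (2.00/√39.95) / (2.00/√39.95 + 3.16/√26.04) = 0.3164/(0.3164 + 0.6193) = 0.3382.

0.3382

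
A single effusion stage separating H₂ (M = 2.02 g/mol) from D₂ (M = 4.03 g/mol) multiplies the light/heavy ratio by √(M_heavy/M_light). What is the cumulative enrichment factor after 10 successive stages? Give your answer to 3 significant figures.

Each stage multiplies the ratio by α = √(4.03/2.02), so after 10 stages the overall factor is α^10 = (4.03/2.02)^(10/2).
= 1.99505^5 = 31.6.

31.6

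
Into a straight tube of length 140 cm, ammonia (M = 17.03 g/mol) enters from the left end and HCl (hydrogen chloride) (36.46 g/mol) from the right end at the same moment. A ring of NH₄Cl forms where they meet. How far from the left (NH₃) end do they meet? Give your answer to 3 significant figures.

83.2 cm

Distances travelled in equal time are proportional to diffusion rates, so d_NH₃/d_HCl = √(M_HCl/M_NH₃) = √(36.46/17.03) = 1.463.
With d_NH₃ + d_HCl = 140 cm, d_HCl = 140/(1 + 1.463) = 56.84 cm.
d_NH₃ = 140 − 56.84 = 83.2 cm.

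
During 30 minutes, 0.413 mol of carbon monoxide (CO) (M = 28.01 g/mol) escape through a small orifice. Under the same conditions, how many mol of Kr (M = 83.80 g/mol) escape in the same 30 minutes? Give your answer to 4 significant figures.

0.2388 mol

Since effusion rate ∝ 1/√M, rate_Kr/rate_CO = √(M_CO/M_Kr) = √(28.01/83.80) = √0.3342 = 0.5781.
So the amount for Kr is 0.413 × 0.5781 = 0.2388 mol.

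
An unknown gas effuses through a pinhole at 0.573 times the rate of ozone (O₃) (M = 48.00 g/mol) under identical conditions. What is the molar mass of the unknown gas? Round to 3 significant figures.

146 g/mol

By Graham's law, rate_X/rate_O₃ = √(M_O₃/M_X).
0.573 = √(48.00/M_X)
M_X = 48.00 / 0.573² = 48.00 / 0.3283 = 146 g/mol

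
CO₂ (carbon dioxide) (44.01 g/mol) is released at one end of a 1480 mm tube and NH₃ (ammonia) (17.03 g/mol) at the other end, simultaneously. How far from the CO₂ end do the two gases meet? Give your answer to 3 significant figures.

568 mm

Distances travelled in equal time are proportional to diffusion rates, so d_CO₂/d_NH₃ = √(M_NH₃/M_CO₂) = √(17.03/44.01) = 0.6221.
With d_CO₂ + d_NH₃ = 1480 mm, d_NH₃ = 1480/(1 + 0.6221) = 912.4 mm.
d_CO₂ = 1480 − 912.4 = 568 mm.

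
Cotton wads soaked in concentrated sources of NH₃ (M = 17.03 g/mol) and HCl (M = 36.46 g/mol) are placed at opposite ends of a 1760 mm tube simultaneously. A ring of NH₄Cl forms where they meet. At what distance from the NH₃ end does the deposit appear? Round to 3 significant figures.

1050 mm

The fronts meet when d_NH₃ + d_HCl = L with d_NH₃/d_HCl = √(M_HCl/M_NH₃) (Graham's law). Here √(M_HCl/M_NH₃) = √(36.46/17.03) = 1.463.
With d_NH₃ + d_HCl = 1760 mm, d_HCl = 1760/(1 + 1.463) = 714.5 mm.
d_NH₃ = 1760 − 714.5 = 1050 mm.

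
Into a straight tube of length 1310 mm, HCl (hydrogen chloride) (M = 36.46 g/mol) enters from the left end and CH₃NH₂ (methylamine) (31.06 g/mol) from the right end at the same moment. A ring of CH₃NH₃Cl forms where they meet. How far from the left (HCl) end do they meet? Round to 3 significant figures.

Distances travelled in equal time are proportional to diffusion rates, so d_HCl/d_CH₃NH₂ = √(M_CH₃NH₂/M_HCl) = √(31.06/36.46) = 0.9230.
With d_HCl + d_CH₃NH₂ = 1310 mm, d_CH₃NH₂ = 1310/(1 + 0.9230) = 681.2 mm.
d_HCl = 1310 − 681.2 = 629 mm.

629 mm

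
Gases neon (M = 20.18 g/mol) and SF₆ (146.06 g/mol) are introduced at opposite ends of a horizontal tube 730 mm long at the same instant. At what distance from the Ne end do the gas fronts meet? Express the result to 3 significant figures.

532 mm

In equal time, each gas travels a distance ∝ its rate ∝ 1/√M, so d_Ne/d_SF₆ = √(M_SF₆/M_Ne) = √(146.06/20.18) = 2.690.
With d_Ne + d_SF₆ = 730 mm, d_SF₆ = 730/(1 + 2.690) = 197.8 mm.
d_Ne = 730 − 197.8 = 532 mm.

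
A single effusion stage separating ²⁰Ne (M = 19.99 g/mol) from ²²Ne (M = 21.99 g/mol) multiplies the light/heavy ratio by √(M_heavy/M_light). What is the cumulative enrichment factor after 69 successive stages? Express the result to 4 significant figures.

26.84

Each stage multiplies the ratio by α = √(21.99/19.99), so after 69 stages the overall factor is α^69 = (21.99/19.99)^(69/2).
= 1.10005^(69/2) = 26.84.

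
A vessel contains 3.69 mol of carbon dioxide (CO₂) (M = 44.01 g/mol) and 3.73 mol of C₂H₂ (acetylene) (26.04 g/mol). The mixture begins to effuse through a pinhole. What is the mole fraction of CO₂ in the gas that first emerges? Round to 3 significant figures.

0.432

Rate_i ∝ x_i/√M_i (Graham's law weighted by mole fraction), so the effusate composition follows n_i/√M_i.
Mole fraction of CO₂ in the effusate = (n_CO₂/√M_CO₂) / (n_CO₂/√M_CO₂ + n_C₂H₂/√M_C₂H₂)
= (3.69/√44.01) / (3.69/√44.01 + 3.73/√26.04) = 0.5562/(0.5562 + 0.7310) = 0.432.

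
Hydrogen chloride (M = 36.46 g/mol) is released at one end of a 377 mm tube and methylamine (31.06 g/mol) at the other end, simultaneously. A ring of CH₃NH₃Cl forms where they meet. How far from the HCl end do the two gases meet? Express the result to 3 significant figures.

Distances travelled in equal time are proportional to diffusion rates, so d_HCl/d_CH₃NH₂ = √(M_CH₃NH₂/M_HCl) = √(31.06/36.46) = 0.9230.
With d_HCl + d_CH₃NH₂ = 377 mm, d_CH₃NH₂ = 377/(1 + 0.9230) = 196.0 mm.
d_HCl = 377 − 196.0 = 181 mm.

181 mm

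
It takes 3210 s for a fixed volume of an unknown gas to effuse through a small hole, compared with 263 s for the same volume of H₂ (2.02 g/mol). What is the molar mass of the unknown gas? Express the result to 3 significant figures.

Using Graham's law: t_X/t_H₂ = √(M_X/M_H₂).
3210/263 = 12.21 = √(M_X/2.02)
M_X = 2.02 × 12.21² = 2.02 × 149.0 = 301 g/mol

301 g/mol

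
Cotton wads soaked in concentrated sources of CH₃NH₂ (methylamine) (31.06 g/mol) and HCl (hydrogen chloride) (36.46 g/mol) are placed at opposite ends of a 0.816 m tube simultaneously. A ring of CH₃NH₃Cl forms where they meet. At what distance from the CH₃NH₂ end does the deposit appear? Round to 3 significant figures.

0.424 m

Graham's law gives d_CH₃NH₂/d_HCl = rate_CH₃NH₂/rate_HCl = √(M_HCl/M_CH₃NH₂) = √(36.46/31.06) = 1.083.
With d_CH₃NH₂ + d_HCl = 0.816 m, d_HCl = 0.816/(1 + 1.083) = 0.3917 m.
d_CH₃NH₂ = 0.816 − 0.3917 = 0.424 m.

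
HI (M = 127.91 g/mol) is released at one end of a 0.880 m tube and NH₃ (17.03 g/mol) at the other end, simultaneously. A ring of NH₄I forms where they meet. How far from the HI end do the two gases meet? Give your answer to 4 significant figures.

0.2353 m

The fronts meet when d_HI + d_NH₃ = L with d_HI/d_NH₃ = √(M_NH₃/M_HI) (Graham's law). Here √(M_NH₃/M_HI) = √(17.03/127.91) = 0.3649.
With d_HI + d_NH₃ = 0.880 m, d_NH₃ = 0.880/(1 + 0.3649) = 0.6447 m.
d_HI = 0.880 − 0.6447 = 0.2353 m.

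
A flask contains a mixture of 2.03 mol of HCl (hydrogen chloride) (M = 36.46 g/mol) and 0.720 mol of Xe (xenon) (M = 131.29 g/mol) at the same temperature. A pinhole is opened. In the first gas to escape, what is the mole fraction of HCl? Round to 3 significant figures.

0.843

Effusion rate of each component ∝ n_i/√M_i (partial pressure × 1/√M).
Mole fraction of HCl in the effusate = (n_HCl/√M_HCl) / (n_HCl/√M_HCl + n_Xe/√M_Xe)
= (2.03/√36.46) / (2.03/√36.46 + 0.720/√131.29) = 0.3362/(0.3362 + 0.06284) = 0.843.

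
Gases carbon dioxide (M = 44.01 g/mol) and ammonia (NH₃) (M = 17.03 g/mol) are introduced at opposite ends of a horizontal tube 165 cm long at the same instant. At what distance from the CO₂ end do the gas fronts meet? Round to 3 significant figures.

Graham's law gives d_CO₂/d_NH₃ = rate_CO₂/rate_NH₃ = √(M_NH₃/M_CO₂) = √(17.03/44.01) = 0.6221.
With d_CO₂ + d_NH₃ = 165 cm, d_NH₃ = 165/(1 + 0.6221) = 101.7 cm.
d_CO₂ = 165 − 101.7 = 63.3 cm.

63.3 cm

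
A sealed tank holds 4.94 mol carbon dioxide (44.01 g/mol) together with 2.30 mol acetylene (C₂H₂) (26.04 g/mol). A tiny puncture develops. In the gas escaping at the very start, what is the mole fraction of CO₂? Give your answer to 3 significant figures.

Each component's effusion rate ∝ (its partial pressure)·(1/√M) ∝ n_i/√M_i.
So x_CO₂ in the escaping gas = (n_CO₂/√M_CO₂) / Σ(n_i/√M_i)
= (4.94/√44.01) / (4.94/√44.01 + 2.30/√26.04) = 0.7446/(0.7446 + 0.4507) = 0.623.

0.623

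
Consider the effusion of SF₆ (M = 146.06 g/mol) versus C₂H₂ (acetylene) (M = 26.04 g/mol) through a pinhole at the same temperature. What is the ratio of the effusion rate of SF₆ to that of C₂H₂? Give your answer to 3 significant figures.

0.422

Since effusion rate ∝ 1/√M, rate_SF₆/rate_C₂H₂ = √(M_C₂H₂/M_SF₆) = √(26.04/146.06) = √0.1783 = 0.422.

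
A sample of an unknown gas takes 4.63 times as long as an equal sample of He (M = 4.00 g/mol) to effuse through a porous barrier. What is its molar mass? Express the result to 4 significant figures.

85.75 g/mol

By Graham's law, t_X/t_He = √(M_X/M_He).
4.63 = √(M_X/4.00)
M_X = 4.00 × 4.63² = 4.00 × 21.44 = 85.75 g/mol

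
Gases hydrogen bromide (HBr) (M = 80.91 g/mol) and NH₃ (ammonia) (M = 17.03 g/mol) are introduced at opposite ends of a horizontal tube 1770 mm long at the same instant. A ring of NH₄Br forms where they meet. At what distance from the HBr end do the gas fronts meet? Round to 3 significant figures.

Graham's law gives d_HBr/d_NH₃ = rate_HBr/rate_NH₃ = √(M_NH₃/M_HBr) = √(17.03/80.91) = 0.4588.
With d_HBr + d_NH₃ = 1770 mm, d_NH₃ = 1770/(1 + 0.4588) = 1213 mm.
d_HBr = 1770 − 1213 = 557 mm.

557 mm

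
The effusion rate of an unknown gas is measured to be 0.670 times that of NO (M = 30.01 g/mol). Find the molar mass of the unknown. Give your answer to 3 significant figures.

66.9 g/mol

Using Graham's law: rate_X/rate_NO = √(M_NO/M_X).
0.670 = √(30.01/M_X)
M_X = 30.01 / 0.670² = 30.01 / 0.4489 = 66.9 g/mol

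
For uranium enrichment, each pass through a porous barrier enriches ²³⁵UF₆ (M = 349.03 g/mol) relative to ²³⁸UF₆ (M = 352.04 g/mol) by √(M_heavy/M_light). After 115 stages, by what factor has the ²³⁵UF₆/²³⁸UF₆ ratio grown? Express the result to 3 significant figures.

1.64

Overall factor = α^115 with α = √(352.04/349.03), i.e. (352.04/349.03)^(115/2).
= 1.00862^(115/2) = 1.64.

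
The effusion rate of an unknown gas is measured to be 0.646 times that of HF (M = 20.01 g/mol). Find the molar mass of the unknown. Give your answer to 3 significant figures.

Since effusion rate ∝ 1/√M, rate_X/rate_HF = √(M_HF/M_X).
0.646 = √(20.01/M_X)
M_X = 20.01 / 0.646² = 20.01 / 0.4173 = 47.9 g/mol

47.9 g/mol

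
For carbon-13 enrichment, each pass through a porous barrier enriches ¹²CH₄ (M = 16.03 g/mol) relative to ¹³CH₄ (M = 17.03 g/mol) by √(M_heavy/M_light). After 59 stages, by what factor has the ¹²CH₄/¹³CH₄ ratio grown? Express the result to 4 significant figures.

After 59 stages the ratio has grown by (√(17.03/16.03))^59 = (17.03/16.03)^(59/2).
= 1.06238^(59/2) = 5.961.

5.961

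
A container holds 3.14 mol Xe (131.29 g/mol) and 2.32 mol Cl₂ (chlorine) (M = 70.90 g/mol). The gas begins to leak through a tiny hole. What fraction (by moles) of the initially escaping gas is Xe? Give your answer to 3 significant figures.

Effusion rate of each component ∝ n_i/√M_i (partial pressure × 1/√M).
x_Xe(eff) = (n_Xe/√M_Xe) / (n_Xe/√M_Xe + n_Cl₂/√M_Cl₂)
= (3.14/√131.29) / (3.14/√131.29 + 2.32/√70.90) = 0.2740/(0.2740 + 0.2755) = 0.499.

0.499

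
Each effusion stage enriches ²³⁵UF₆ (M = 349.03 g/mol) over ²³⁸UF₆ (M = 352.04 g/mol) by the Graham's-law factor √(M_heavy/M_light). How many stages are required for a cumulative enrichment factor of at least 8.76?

Per stage α = (352.04/349.03)^(1/2) = 1.00862^0.5, giving ln α = 0.004293.
Need α^N ≥ 8.76 ⇒ N ≥ ln(8.76) / ln α = 2.170 / 0.004293 = 505.47.
Minimum whole number of stages: N = 506.

506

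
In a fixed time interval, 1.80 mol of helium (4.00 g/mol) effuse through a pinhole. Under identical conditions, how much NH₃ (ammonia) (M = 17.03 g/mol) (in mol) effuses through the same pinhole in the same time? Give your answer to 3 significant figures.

0.872 mol

Since effusion rate ∝ 1/√M, rate_NH₃/rate_He = √(M_He/M_NH₃) = √(4.00/17.03) = √0.2349 = 0.4846.
So the amount for NH₃ is 1.80 × 0.4846 = 0.872 mol.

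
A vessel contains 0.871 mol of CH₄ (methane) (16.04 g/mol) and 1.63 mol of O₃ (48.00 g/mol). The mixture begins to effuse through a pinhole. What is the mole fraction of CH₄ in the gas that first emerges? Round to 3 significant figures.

Effusion rate of each component ∝ n_i/√M_i (partial pressure × 1/√M).
Mole fraction of CH₄ in the effusate = (n_CH₄/√M_CH₄) / (n_CH₄/√M_CH₄ + n_O₃/√M_O₃)
= (0.871/√16.04) / (0.871/√16.04 + 1.63/√48.00) = 0.2175/(0.2175 + 0.2353) = 0.480.

0.480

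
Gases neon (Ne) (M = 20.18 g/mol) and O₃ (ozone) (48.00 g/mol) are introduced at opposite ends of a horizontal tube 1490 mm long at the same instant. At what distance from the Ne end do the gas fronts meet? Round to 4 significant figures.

903.9 mm

The fronts meet when d_Ne + d_O₃ = L with d_Ne/d_O₃ = √(M_O₃/M_Ne) (Graham's law). Here √(M_O₃/M_Ne) = √(48.00/20.18) = 1.542.
With d_Ne + d_O₃ = 1490 mm, d_O₃ = 1490/(1 + 1.542) = 586.1 mm.
d_Ne = 1490 − 586.1 = 903.9 mm.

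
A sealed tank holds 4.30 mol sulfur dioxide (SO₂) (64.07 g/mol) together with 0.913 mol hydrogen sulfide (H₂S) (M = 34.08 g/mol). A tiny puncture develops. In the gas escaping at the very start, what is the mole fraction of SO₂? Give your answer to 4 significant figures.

0.7745

Each component's effusion rate ∝ (its partial pressure)·(1/√M) ∝ n_i/√M_i.
x_SO₂(eff) = (n_SO₂/√M_SO₂) / (n_SO₂/√M_SO₂ + n_H₂S/√M_H₂S)
= (4.30/√64.07) / (4.30/√64.07 + 0.913/√34.08) = 0.5372/(0.5372 + 0.1564) = 0.7745.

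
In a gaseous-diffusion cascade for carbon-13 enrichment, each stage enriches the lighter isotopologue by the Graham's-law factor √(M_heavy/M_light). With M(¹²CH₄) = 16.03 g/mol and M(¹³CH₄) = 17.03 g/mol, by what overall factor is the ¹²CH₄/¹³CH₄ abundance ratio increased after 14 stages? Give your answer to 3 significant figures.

Overall factor = α^14 with α = √(17.03/16.03), i.e. (17.03/16.03)^(14/2).
= 1.06238^7 = 1.53.

1.53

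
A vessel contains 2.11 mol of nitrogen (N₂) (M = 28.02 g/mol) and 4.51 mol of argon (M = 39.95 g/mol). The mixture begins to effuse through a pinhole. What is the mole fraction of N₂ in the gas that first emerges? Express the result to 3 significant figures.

0.358

Effusion rate of each component ∝ n_i/√M_i (partial pressure × 1/√M).
So x_N₂ in the escaping gas = (n_N₂/√M_N₂) / Σ(n_i/√M_i)
= (2.11/√28.02) / (2.11/√28.02 + 4.51/√39.95) = 0.3986/(0.3986 + 0.7135) = 0.358.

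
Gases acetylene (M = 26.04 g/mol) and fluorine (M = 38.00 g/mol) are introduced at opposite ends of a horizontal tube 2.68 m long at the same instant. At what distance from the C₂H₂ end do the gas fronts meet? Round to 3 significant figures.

1.47 m

Graham's law gives d_C₂H₂/d_F₂ = rate_C₂H₂/rate_F₂ = √(M_F₂/M_C₂H₂) = √(38.00/26.04) = 1.208.
With d_C₂H₂ + d_F₂ = 2.68 m, d_F₂ = 2.68/(1 + 1.208) = 1.214 m.
d_C₂H₂ = 2.68 − 1.214 = 1.47 m.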